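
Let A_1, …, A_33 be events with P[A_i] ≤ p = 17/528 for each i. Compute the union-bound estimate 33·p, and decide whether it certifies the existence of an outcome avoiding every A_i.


Union bound: P[∪_{i=1}^{33} A_i] ≤ Σ_i P[A_i] ≤ 33·p = 33·(17/528) = 17/16.
Numerically: 17/16 ≈ 1.062500.
Is 17/16 < 1? NO.
Since the bound 17/16 is ≥ 1, the union bound is uninformative here; it does NOT by itself certify existence.

33·p = 17/16 ≈ 1.062500; existence NOT certified by the union bound.


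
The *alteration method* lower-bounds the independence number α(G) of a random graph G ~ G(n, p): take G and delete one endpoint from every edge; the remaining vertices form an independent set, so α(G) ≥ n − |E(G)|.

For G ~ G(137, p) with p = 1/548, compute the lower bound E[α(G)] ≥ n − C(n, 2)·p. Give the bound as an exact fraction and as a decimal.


E[|E(G)|] = C(137, 2)·p = 9316 · (1/548) = 17.
E[α(G)] ≥ n − E[|E(G)|] = 137 − 17 = 120.
Numerically: ≈ 120.000.
(This is only a lower bound; the true E[α(G)] may be larger.)

E[α(G)] ≥ 120 ≈ 120.000.


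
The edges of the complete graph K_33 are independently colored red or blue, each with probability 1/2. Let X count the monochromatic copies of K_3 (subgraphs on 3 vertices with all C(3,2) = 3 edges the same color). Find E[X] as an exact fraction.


Let X = Σ_S X_S over the C(33, 3) = 5456 subsets S of size 3, where X_S = 1 if the K_3 on S is monochromatic.
For a fixed S, the K_3 on S has C(3, 2) = 3 edges. P[all 3 edges red] = (1/2)^3, and likewise for blue, so P[monochromatic] = 2·(1/2)^3 = 2^{1 − 3} = 1/4.
By linearity of expectation: E[X] = C(33, 3) · 2^{1 − 3} = 5456 · 1/4 = 1364.
Numerically: E[X] ≈ 1364.0000.

E[X] = C(33,3)·2^(1−C(3,2)) = 1364 ≈ 1364.0000.


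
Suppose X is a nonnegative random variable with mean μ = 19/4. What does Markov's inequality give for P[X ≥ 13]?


μ = E[X] = 19/4, a = 13.
Markov: P[X ≥ 13] ≤ μ/a = (19/4)/13 = 19/52.
Numerically: ≈ 0.365.
(Since a = 13 > μ = 4.750, the bound 19/52 is < 1 and informative.)

P[X ≥ 13] ≤ 19/52 ≈ 0.365.


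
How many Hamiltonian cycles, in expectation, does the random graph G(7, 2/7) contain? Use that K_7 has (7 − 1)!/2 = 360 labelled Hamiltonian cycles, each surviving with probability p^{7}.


K_7 has (7 − 1)!/2 = 360 labelled Hamiltonian cycles.
For each such Hamiltonian cycle H, let X_H = 1 if all 7 edges of H are present in G. Then P[X_H = 1] = p^{7} = (2/7)^{7} = 128/823543.
Summing the indicators: E[X] = Σ_H E[X_H] = 360 · p^{7} = 360 · 128/823543 = 46080/823543.
Numerically: E[X] ≈ 0.0559534.

E[X] = 360 · (2/7)^{7} = 46080/823543 ≈ 0.0559534.


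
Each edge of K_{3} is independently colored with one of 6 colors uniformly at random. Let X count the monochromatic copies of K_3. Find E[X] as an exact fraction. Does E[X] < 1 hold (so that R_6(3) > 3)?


E[X] = C(3, 3) · 6^{1 − 3} = 1 · 6^{−2} = 1/36.
As a reduced fraction: E[X] = 1/36 ≈ 0.027778.
Is E[X] < 1? YES.
Since E[X] < 1, there exists a 6-coloring of K_{3} with no monochromatic K_3; hence R_6(3) > 3.

E[X] = 1/36 ≈ 0.027778; E[X] < 1, so R_6(3) > 3.


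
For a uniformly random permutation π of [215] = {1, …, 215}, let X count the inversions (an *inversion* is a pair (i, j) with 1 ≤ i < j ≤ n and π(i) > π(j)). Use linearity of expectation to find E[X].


Write X = Σ X_I over the C(215, 2) = 23005 pairs i < j, with X_I the indicator of one inversion.
There are 23005 indicators.
For each fixed pair i < j, the values π(i) and π(j) are two distinct elements of {1, …, 215} in uniformly random order; by symmetry P[π(i) > π(j)] = 1/2.
By linearity: E[X] = 23005 · (1/2) = C(215, 2) · (1/2) = 23005/2 = 23005/2 ≈ 11502.500000.

E[X] = 23005/2 = 11502.500000.


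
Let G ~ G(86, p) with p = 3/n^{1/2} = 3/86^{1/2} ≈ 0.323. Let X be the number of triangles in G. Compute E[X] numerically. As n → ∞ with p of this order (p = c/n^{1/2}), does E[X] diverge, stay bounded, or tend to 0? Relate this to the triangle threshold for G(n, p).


Number of potential triangles: C(86, 3) = 102340.
Each occurs with probability p³ ≈ (0.323)³ ≈ 3.38545e-02.
By linearity: E[X] = C(86, 3)·p³ ≈ 102340 · 3.38545e-02 ≈ 3464.667.
Since α = 1/2 < 1, p = c/n^{1/2} ≫ 1/n is above the triangle threshold p ~ 1/n. Asymptotically E[X] ~ (c³/6)·n^{3(1−α)} = (3³/6)·n^{1.5} → ∞; triangles are abundant w.h.p.

E[X] ≈ 3464.667; in regime p = Θ(1/n^{1/2}) E[X] diverges (above the triangle threshold p ~ 1/n).


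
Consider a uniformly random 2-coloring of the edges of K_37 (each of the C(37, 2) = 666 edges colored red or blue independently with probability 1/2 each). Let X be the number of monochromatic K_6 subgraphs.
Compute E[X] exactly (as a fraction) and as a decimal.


Let X = Σ_S X_S over the C(37, 6) = 2324784 subsets S of size 6, where X_S = 1 if the K_6 on S is monochromatic.
For a fixed S, the K_6 on S has C(6, 2) = 15 edges. P[all 15 edges red] = (1/2)^15, and likewise for blue, so P[monochromatic] = 2·(1/2)^15 = 2^{1 − 15} = 1/16384.
By linearity of expectation: E[X] = C(37, 6) · 2^{1 − 15} = 2324784 · 1/16384 = 145299/1024.
Numerically: E[X] ≈ 141.894.

E[X] = C(37,6)·2^(1−C(6,2)) = 145299/1024 ≈ 141.894.


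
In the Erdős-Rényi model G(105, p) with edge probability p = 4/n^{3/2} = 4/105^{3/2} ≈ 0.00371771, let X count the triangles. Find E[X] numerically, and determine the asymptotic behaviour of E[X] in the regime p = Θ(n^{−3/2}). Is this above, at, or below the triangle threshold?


Number of potential triangles: C(105, 3) = 187460.
Each occurs with probability p³ ≈ (0.00371771)³ ≈ 5.13840259e-08.
By linearity: E[X] = C(105, 3)·p³ ≈ 187460 · 5.13840259e-08 ≈ 0.009632.
Since α = 3/2 > 1, p = c/n^{3/2} = o(1/n) is below the triangle threshold p ~ 1/n. Asymptotically E[X] ~ (c³/6)·n^{3(1−α)} = (4³/6)·n^{-1.5} → 0, so by Markov's inequality G has no triangles w.h.p.

E[X] ≈ 0.009632; in regime p = Θ(1/n^{3/2}) E[X] tends to 0 (below the triangle threshold p ~ 1/n).


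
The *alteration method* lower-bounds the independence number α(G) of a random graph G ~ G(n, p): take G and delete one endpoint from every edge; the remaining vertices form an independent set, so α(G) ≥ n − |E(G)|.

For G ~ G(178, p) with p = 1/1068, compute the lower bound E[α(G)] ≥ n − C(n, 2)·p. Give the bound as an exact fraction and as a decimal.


E[|E(G)|] = C(178, 2)·p = 15753 · (1/1068) = 59/4.
E[α(G)] ≥ n − E[|E(G)|] = 178 − 59/4 = 653/4.
Numerically: ≈ 163.250000.
(This is only a lower bound; the true E[α(G)] may be larger.)

E[α(G)] ≥ 653/4 ≈ 163.250000.


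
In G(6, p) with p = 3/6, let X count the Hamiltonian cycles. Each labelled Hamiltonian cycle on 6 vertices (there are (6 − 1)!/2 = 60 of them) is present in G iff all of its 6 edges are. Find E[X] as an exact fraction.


K_6 has (6 − 1)!/2 = 60 labelled Hamiltonian cycles.
For each such Hamiltonian cycle H, let X_H = 1 if all 6 edges of H are present in G. Then P[X_H = 1] = p^{6} = (1/2)^{6} = 1/64.
By linearity of expectation: E[X] = Σ_H E[X_H] = 60 · p^{6} = 60 · 1/64 = 15/16.
Numerically: E[X] ≈ 0.938.

E[X] = 60 · (1/2)^{6} = 15/16 ≈ 0.938.


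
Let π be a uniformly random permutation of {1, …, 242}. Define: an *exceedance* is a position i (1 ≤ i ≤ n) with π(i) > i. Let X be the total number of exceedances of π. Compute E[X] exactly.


Write X = Σ_{i=1}^{242} X_i, where X_i = 1_{π(i) > i}.
For each fixed i, π(i) is uniform over {1, …, 242} (marginal of a uniform permutation), so P[π(i) > i] = (n − i)/n. Summing: Σ_{i=1}^{242} (n − i)/n = (0 + 1 + … + 241)/242 = 242(242 − 1)/(2·242) = (242 − 1)/2.
Hence E[X] = Σ_{i=1}^{242} (242 − i)/242 = 241/2 ≈ 120.500.

E[X] = 241/2 = 120.500.


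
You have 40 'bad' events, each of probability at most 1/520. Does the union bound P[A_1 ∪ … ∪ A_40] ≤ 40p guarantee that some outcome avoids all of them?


Union bound: P[∪_{i=1}^{40} A_i] ≤ Σ_i P[A_i] ≤ 40·p = 40·(1/520) = 1/13.
Numerically: 1/13 ≈ 0.077.
Is 1/13 < 1? YES.
Since P[∪ A_i] ≤ 1/13 < 1, the complement has P[∩ A_i^c] ≥ 1 − 1/13 = 12/13 > 0, so some outcome avoids every A_i.

40·p = 1/13 ≈ 0.077; existence CERTIFIED by the union bound.


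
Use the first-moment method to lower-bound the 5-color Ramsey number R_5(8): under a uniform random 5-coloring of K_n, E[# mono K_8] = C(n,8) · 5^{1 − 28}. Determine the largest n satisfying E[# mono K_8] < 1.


We need C(n, 8) · 5^{1 − 28} < 1, i.e. C(n, 8) < 5^{28 − 1} = 7450580596923828125.
Check values of n near the boundary:
  n = 861: C(861, 8) = 7250034996615275865; 7250034996615275865 < 7450580596923828125? YES
  n = 862: C(862, 8) = 7317951015318931845; 7317951015318931845 < 7450580596923828125? YES
  n = 863: C(863, 8) = 7386423071602617757; 7386423071602617757 < 7450580596923828125? YES
  n = 864: C(864, 8) = 7455455062926006708; 7455455062926006708 < 7450580596923828125? NO
The largest n with C(n, 8) < 7450580596923828125 is n = 863 (where E[X] = 7386423071602617757/7450580596923828125 ≈ 0.991). Hence R_5(8) > 863, i.e. R_5(8) ≥ 864.

Largest n = 863; hence R_5(8) > 863.


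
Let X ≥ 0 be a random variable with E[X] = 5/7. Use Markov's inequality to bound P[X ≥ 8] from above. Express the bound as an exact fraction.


μ = E[X] = 5/7, a = 8.
Markov: P[X ≥ 8] ≤ μ/a = (5/7)/8 = 5/56.
Numerically: ≈ 0.0893.
(Since a = 8 > μ = 0.7143, the bound 5/56 is < 1 and informative.)

P[X ≥ 8] ≤ 5/56 ≈ 0.0893.


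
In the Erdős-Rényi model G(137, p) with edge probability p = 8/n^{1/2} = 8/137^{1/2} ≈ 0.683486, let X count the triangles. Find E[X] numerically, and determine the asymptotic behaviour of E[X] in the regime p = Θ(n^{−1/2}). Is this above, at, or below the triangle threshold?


Number of potential triangles: C(137, 3) = 419220.
Each occurs with probability p³ ≈ (0.683486)³ ≈ 3.19292789e-01.
By linearity: E[X] = C(137, 3)·p³ ≈ 419220 · 3.19292789e-01 ≈ 133853.922950.
Since α = 1/2 < 1, p = c/n^{1/2} ≫ 1/n is above the triangle threshold p ~ 1/n. Asymptotically E[X] ~ (c³/6)·n^{3(1−α)} = (8³/6)·n^{1.5} → ∞; triangles are abundant w.h.p.

E[X] ≈ 133853.922950; in regime p = Θ(1/n^{1/2}) E[X] diverges (above the triangle threshold p ~ 1/n).


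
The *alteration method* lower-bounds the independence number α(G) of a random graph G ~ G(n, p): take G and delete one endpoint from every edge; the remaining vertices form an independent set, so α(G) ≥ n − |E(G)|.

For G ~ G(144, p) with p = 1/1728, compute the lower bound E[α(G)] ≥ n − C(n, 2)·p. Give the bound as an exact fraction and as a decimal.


E[|E(G)|] = C(144, 2)·p = 10296 · (1/1728) = 143/24.
E[α(G)] ≥ n − E[|E(G)|] = 144 − 143/24 = 3313/24.
Numerically: ≈ 138.04167.
(This is only a lower bound; the true E[α(G)] may be larger.)

E[α(G)] ≥ 3313/24 ≈ 138.04167.


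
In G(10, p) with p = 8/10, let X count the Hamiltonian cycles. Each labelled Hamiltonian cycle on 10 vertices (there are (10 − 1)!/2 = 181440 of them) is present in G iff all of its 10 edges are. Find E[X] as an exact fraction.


K_10 has (10 − 1)!/2 = 181440 labelled Hamiltonian cycles.
For each such Hamiltonian cycle H, let X_H = 1 if all 10 edges of H are present in G. Then P[X_H = 1] = p^{10} = (4/5)^{10} = 1048576/9765625.
Summing the indicators: E[X] = Σ_H E[X_H] = 181440 · p^{10} = 181440 · 1048576/9765625 = 38050725888/1953125.
Numerically: E[X] ≈ 1.948e+04.

E[X] = 181440 · (4/5)^{10} = 38050725888/1953125 ≈ 1.948e+04.


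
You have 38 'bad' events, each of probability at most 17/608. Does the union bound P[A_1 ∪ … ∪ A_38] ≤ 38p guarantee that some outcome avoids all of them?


Union bound: P[∪_{i=1}^{38} A_i] ≤ Σ_i P[A_i] ≤ 38·p = 38·(17/608) = 17/16.
Numerically: 17/16 ≈ 1.062500.
Is 17/16 < 1? NO.
Since the bound 17/16 is ≥ 1, the union bound is uninformative here; it does NOT by itself certify existence.

38·p = 17/16 ≈ 1.062500; existence NOT certified by the union bound.


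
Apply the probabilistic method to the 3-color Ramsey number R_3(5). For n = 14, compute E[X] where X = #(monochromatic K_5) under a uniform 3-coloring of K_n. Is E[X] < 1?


E[X] = C(14, 5) · 3^{1 − 10} = 2002 · 3^{−9} = 2002/19683.
As a reduced fraction: E[X] = 2002/19683 ≈ 0.10171.
Is E[X] < 1? YES.
Since E[X] < 1, there exists a 3-coloring of K_{14} with no monochromatic K_5; hence R_3(5) > 14.

E[X] = 2002/19683 ≈ 0.10171; E[X] < 1, so R_3(5) > 14.


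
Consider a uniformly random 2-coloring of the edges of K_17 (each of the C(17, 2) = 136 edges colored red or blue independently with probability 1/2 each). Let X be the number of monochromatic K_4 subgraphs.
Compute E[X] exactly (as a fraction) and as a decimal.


Let X = Σ_S X_S over the C(17, 4) = 2380 subsets S of size 4, where X_S = 1 if the K_4 on S is monochromatic.
For a fixed S, the K_4 on S has C(4, 2) = 6 edges. P[all 6 edges red] = (1/2)^6, and likewise for blue, so P[monochromatic] = 2·(1/2)^6 = 2^{1 − 6} = 1/32.
By linearity: E[X] = C(17, 4) · 2^{1 − 6} = 2380 · 1/32 = 595/8.
Numerically: E[X] ≈ 74.375.

E[X] = C(17,4)·2^(1−C(4,2)) = 595/8 ≈ 74.375.


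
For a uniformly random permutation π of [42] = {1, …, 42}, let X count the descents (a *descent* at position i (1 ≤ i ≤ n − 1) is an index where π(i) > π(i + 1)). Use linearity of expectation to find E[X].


Write X = Σ X_I over i = 1, …, 41, with X_I the indicator of one descent.
There are 41 indicators.
For each fixed i, the pair (π(i), π(i+1)) is a uniformly random ordered pair of distinct values from {1, …, 42}; by symmetry P[π(i) > π(i+1)] = 1/2.
By linearity: E[X] = 41 · (1/2) = (42 − 1) · (1/2) = 41/2 ≈ 20.5000.

E[X] = 41/2 = 20.5000.


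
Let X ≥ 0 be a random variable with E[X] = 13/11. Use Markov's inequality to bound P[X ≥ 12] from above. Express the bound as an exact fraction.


μ = E[X] = 13/11, a = 12.
Markov: P[X ≥ 12] ≤ μ/a = (13/11)/12 = 13/132.
Numerically: ≈ 0.09848.
(Since a = 12 > μ = 1.18182, the bound 13/132 is < 1 and informative.)

P[X ≥ 12] ≤ 13/132 ≈ 0.09848.


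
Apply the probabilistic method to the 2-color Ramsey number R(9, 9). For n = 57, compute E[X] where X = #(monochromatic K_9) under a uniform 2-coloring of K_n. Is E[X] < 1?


E[X] = C(57, 9) · 2^{1 − 36} = 8996462475 · 2^{−35} = 8996462475/34359738368.
As a reduced fraction: E[X] = 8996462475/34359738368 ≈ 0.262.
Is E[X] < 1? YES.
Since E[X] < 1, there exists a 2-coloring of K_{57} with no monochromatic K_9; hence R(9, 9) > 57.

E[X] = 8996462475/34359738368 ≈ 0.262; E[X] < 1, so R(9, 9) > 57.


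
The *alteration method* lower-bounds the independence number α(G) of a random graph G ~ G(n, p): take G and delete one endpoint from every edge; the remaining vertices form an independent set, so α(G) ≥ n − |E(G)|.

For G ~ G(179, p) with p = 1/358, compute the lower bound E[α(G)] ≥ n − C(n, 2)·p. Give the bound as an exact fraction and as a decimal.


E[|E(G)|] = C(179, 2)·p = 15931 · (1/358) = 89/2.
E[α(G)] ≥ n − E[|E(G)|] = 179 − 89/2 = 269/2.
Numerically: ≈ 134.5000.
(This is only a lower bound; the true E[α(G)] may be larger.)

E[α(G)] ≥ 269/2 ≈ 134.5000.


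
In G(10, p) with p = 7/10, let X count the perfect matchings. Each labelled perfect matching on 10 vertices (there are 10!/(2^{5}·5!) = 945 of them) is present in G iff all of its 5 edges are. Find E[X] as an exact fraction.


K_10 has 10!/(2^{5}·5!) = 945 labelled perfect matchings.
For each such perfect matching H, let X_H = 1 if all 5 edges of H are present in G. Then P[X_H = 1] = p^{5} = (7/10)^{5} = 16807/100000.
By linearity: E[X] = Σ_H E[X_H] = 945 · p^{5} = 945 · 16807/100000 = 3176523/20000.
Numerically: E[X] ≈ 158.826.

E[X] = 945 · (7/10)^{5} = 3176523/20000 ≈ 158.826.


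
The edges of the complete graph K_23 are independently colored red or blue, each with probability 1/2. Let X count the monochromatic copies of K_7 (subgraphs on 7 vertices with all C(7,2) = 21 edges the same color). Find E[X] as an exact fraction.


Let X = Σ_S X_S over the C(23, 7) = 245157 subsets S of size 7, where X_S = 1 if the K_7 on S is monochromatic.
For a fixed S, the K_7 on S has C(7, 2) = 21 edges. P[all 21 edges red] = (1/2)^21, and likewise for blue, so P[monochromatic] = 2·(1/2)^21 = 2^{1 − 21} = 1/1048576.
By linearity of expectation: E[X] = C(23, 7) · 2^{1 − 21} = 245157 · 1/1048576 = 245157/1048576.
Numerically: E[X] ≈ 0.233800.

E[X] = C(23,7)·2^(1−C(7,2)) = 245157/1048576 ≈ 0.233800.


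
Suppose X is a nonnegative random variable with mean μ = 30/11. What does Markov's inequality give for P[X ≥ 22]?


μ = E[X] = 30/11, a = 22.
Markov: P[X ≥ 22] ≤ μ/a = (30/11)/22 = 15/121.
Numerically: ≈ 0.12397.
(Since a = 22 > μ = 2.72727, the bound 15/121 is < 1 and informative.)

P[X ≥ 22] ≤ 15/121 ≈ 0.12397.


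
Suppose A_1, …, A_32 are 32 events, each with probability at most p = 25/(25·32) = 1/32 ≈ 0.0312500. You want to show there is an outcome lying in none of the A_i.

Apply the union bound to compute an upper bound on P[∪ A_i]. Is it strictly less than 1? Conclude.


Union bound: P[∪_{i=1}^{32} A_i] ≤ Σ_i P[A_i] ≤ 32·p = 32·(1/32) = 1.
Numerically: 1 ≈ 1.0000000.
Is 1 < 1? NO.
Since the bound 1 is ≥ 1, the union bound is uninformative here; it does NOT by itself certify existence.

32·p = 1 ≈ 1.0000000; existence NOT certified by the union bound.


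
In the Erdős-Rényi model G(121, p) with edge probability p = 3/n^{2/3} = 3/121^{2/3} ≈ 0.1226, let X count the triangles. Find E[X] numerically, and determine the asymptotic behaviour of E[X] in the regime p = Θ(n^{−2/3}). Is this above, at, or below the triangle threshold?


Number of potential triangles: C(121, 3) = 287980.
Each occurs with probability p³ ≈ (0.1226)³ ≈ 1.844136e-03.
By linearity: E[X] = C(121, 3)·p³ ≈ 287980 · 1.844136e-03 ≈ 531.0744.
Since α = 2/3 < 1, p = c/n^{2/3} ≫ 1/n is above the triangle threshold p ~ 1/n. Asymptotically E[X] ~ (c³/6)·n^{3(1−α)} = (3³/6)·n^{1} → ∞; triangles are abundant w.h.p.

E[X] ≈ 531.0744; in regime p = Θ(1/n^{2/3}) E[X] diverges (above the triangle threshold p ~ 1/n).


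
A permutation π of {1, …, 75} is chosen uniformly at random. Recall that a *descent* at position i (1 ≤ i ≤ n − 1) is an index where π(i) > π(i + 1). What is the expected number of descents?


Write X = Σ X_I over i = 1, …, 74, with X_I the indicator of one descent.
There are 74 indicators.
For each fixed i, the pair (π(i), π(i+1)) is a uniformly random ordered pair of distinct values from {1, …, 75}; by symmetry P[π(i) > π(i+1)] = 1/2.
By linearity: E[X] = 74 · (1/2) = (75 − 1) · (1/2) = 37 ≈ 37.000.

E[X] = 37 = 37.000.


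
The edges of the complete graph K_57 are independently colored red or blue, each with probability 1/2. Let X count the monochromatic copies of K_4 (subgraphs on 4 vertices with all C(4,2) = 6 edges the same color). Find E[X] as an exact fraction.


Let X = Σ_S X_S over the C(57, 4) = 395010 subsets S of size 4, where X_S = 1 if the K_4 on S is monochromatic.
For a fixed S, the K_4 on S has C(4, 2) = 6 edges. P[all 6 edges red] = (1/2)^6, and likewise for blue, so P[monochromatic] = 2·(1/2)^6 = 2^{1 − 6} = 1/32.
Summing: E[X] = C(57, 4) · 2^{1 − 6} = 395010 · 1/32 = 197505/16.
Numerically: E[X] ≈ 12344.0625.

E[X] = C(57,4)·2^(1−C(4,2)) = 197505/16 ≈ 12344.0625.


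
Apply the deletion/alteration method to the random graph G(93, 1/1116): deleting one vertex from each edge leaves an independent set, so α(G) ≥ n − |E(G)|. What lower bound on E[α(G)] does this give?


E[|E(G)|] = C(93, 2)·p = 4278 · (1/1116) = 23/6.
E[α(G)] ≥ n − E[|E(G)|] = 93 − 23/6 = 535/6.
Numerically: ≈ 89.16667.
(This is only a lower bound; the true E[α(G)] may be larger.)

E[α(G)] ≥ 535/6 ≈ 89.16667.


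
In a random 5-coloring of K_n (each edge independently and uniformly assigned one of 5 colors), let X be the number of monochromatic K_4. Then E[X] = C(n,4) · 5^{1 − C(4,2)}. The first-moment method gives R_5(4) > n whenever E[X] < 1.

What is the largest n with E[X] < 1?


We need C(n, 4) · 5^{1 − 6} < 1, i.e. C(n, 4) < 5^{6 − 1} = 3125.
Check values of n near the boundary:
  n = 16: C(16, 4) = 1820; 1820 < 3125? YES
  n = 17: C(17, 4) = 2380; 2380 < 3125? YES
  n = 18: C(18, 4) = 3060; 3060 < 3125? YES
  n = 19: C(19, 4) = 3876; 3876 < 3125? NO
The largest n with C(n, 4) < 3125 is n = 18 (where E[X] = 612/625 ≈ 0.9792). Hence R_5(4) > 18, i.e. R_5(4) ≥ 19.

Largest n = 18; hence R_5(4) > 18.


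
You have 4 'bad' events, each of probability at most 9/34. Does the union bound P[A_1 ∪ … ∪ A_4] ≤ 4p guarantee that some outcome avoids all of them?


Union bound: P[∪_{i=1}^{4} A_i] ≤ Σ_i P[A_i] ≤ 4·p = 4·(9/34) = 18/17.
Numerically: 18/17 ≈ 1.058824.
Is 18/17 < 1? NO.
Since the bound 18/17 is ≥ 1, the union bound is uninformative here; it does NOT by itself certify existence.

4·p = 18/17 ≈ 1.058824; existence NOT certified by the union bound.


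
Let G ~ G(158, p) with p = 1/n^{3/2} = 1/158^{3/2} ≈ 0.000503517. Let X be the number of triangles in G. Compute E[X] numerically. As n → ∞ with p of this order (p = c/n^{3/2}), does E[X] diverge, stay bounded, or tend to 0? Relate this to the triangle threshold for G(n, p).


Number of potential triangles: C(158, 3) = 644956.
Each occurs with probability p³ ≈ (0.000503517)³ ≈ 1.27656552e-10.
By linearity: E[X] = C(158, 3)·p³ ≈ 644956 · 1.27656552e-10 ≈ 0.000082.
Since α = 3/2 > 1, p = c/n^{3/2} = o(1/n) is below the triangle threshold p ~ 1/n. Asymptotically E[X] ~ (c³/6)·n^{3(1−α)} = (1³/6)·n^{-1.5} → 0, so by Markov's inequality G has no triangles w.h.p.

E[X] ≈ 0.000082; in regime p = Θ(1/n^{3/2}) E[X] tends to 0 (below the triangle threshold p ~ 1/n).


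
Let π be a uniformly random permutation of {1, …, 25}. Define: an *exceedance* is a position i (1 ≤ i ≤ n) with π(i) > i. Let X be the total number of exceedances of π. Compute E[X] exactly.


Write X = Σ_{i=1}^{25} X_i, where X_i = 1_{π(i) > i}.
For each fixed i, π(i) is uniform over {1, …, 25} (marginal of a uniform permutation), so P[π(i) > i] = (n − i)/n. Summing: Σ_{i=1}^{25} (n − i)/n = (0 + 1 + … + 24)/25 = 25(25 − 1)/(2·25) = (25 − 1)/2.
Hence E[X] = Σ_{i=1}^{25} (25 − i)/25 = 12 ≈ 12.0000.

E[X] = 12 = 12.0000.


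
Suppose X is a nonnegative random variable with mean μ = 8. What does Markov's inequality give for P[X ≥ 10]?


μ = E[X] = 8, a = 10.
Markov: P[X ≥ 10] ≤ μ/a = (8)/10 = 4/5.
Numerically: ≈ 0.800.
(Since a = 10 > μ = 8.000, the bound 4/5 is < 1 and informative.)

P[X ≥ 10] ≤ 4/5 ≈ 0.800.


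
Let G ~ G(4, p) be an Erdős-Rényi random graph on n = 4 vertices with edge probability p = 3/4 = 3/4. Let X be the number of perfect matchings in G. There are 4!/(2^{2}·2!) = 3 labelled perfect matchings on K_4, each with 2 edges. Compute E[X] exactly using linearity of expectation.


K_4 has 4!/(2^{2}·2!) = 3 labelled perfect matchings.
For each such perfect matching H, let X_H = 1 if all 2 edges of H are present in G. Then P[X_H = 1] = p^{2} = (3/4)^{2} = 9/16.
By linearity: E[X] = Σ_H E[X_H] = 3 · p^{2} = 3 · 9/16 = 27/16.
Numerically: E[X] ≈ 1.688.

E[X] = 3 · (3/4)^{2} = 27/16 ≈ 1.688.


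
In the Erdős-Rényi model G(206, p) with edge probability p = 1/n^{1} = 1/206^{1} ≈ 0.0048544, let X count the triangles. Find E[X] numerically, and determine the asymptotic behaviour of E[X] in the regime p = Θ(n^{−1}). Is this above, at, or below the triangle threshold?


Number of potential triangles: C(206, 3) = 1435820.
Each occurs with probability p³ ≈ (0.0048544)³ ≈ 1.1439271e-07.
By linearity: E[X] = C(206, 3)·p³ ≈ 1435820 · 1.1439271e-07 ≈ 0.16425.
Here α = 1, so p = 1/n is exactly at the triangle threshold p ~ 1/n. Asymptotically E[X] → c³/6 = 1³/6 = 1/6 ≈ 0.16667, a bounded constant. In this regime the triangle count is asymptotically Poisson(c³/6).

E[X] ≈ 0.16425; in regime p = Θ(1/n^{1}) E[X] stays bounded (at the triangle threshold p ~ 1/n).


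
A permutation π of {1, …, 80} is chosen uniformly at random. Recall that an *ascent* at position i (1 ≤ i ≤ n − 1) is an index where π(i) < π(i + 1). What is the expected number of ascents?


Write X = Σ X_I over i = 1, …, 79, with X_I the indicator of one ascent.
There are 79 indicators.
For each fixed i, the pair (π(i), π(i+1)) is a uniformly random ordered pair of distinct values from {1, …, 80}; by symmetry P[π(i) < π(i+1)] = 1/2.
By linearity: E[X] = 79 · (1/2) = (80 − 1) · (1/2) = 79/2 ≈ 39.500000.

E[X] = 79/2 = 39.500000.


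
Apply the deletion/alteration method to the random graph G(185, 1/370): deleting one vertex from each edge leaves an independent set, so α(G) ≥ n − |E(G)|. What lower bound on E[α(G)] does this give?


E[|E(G)|] = C(185, 2)·p = 17020 · (1/370) = 46.
E[α(G)] ≥ n − E[|E(G)|] = 185 − 46 = 139.
Numerically: ≈ 139.00000.
(This is only a lower bound; the true E[α(G)] may be larger.)

E[α(G)] ≥ 139 ≈ 139.00000.


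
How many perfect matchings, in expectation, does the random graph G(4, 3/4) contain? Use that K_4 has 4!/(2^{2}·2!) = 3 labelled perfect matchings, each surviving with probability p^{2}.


K_4 has 4!/(2^{2}·2!) = 3 labelled perfect matchings.
For each such perfect matching H, let X_H = 1 if all 2 edges of H are present in G. Then P[X_H = 1] = p^{2} = (3/4)^{2} = 9/16.
By linearity: E[X] = Σ_H E[X_H] = 3 · p^{2} = 3 · 9/16 = 27/16.
Numerically: E[X] ≈ 1.6875.

E[X] = 3 · (3/4)^{2} = 27/16 ≈ 1.6875.


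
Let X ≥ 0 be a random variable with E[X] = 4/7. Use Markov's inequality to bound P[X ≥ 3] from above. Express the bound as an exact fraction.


μ = E[X] = 4/7, a = 3.
Markov: P[X ≥ 3] ≤ μ/a = (4/7)/3 = 4/21.
Numerically: ≈ 0.19048.
(Since a = 3 > μ = 0.57143, the bound 4/21 is < 1 and informative.)

P[X ≥ 3] ≤ 4/21 ≈ 0.19048.


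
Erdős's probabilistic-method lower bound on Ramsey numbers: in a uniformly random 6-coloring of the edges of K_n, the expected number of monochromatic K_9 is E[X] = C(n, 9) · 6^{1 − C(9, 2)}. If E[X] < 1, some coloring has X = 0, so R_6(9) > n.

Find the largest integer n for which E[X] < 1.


We need C(n, 9) · 6^{1 − 36} < 1, i.e. C(n, 9) < 6^{36 − 1} = 1719070799748422591028658176.
Check values of n near the boundary:
  n = 4405: C(4405, 9) = 1706862792900636302463627150; 1706862792900636302463627150 < 1719070799748422591028658176? YES
  n = 4406: C(4406, 9) = 1710356485221788389505285700; 1710356485221788389505285700 < 1719070799748422591028658176? YES
  n = 4407: C(4407, 9) = 1713856532599459170657070050; 1713856532599459170657070050 < 1719070799748422591028658176? YES
  n = 4408: C(4408, 9) = 1717362945146264156457459600; 1717362945146264156457459600 < 1719070799748422591028658176? YES
  n = 4409: C(4409, 9) = 1720875732988608787686577131; 1720875732988608787686577131 < 1719070799748422591028658176? NO
  n = 4410: C(4410, 9) = 1724394906266704102180823710; 1724394906266704102180823710 < 1719070799748422591028658176? NO
  n = 4411: C(4411, 9) = 1727920475134582415883601405; 1727920475134582415883601405 < 1719070799748422591028658176? NO
The largest n with C(n, 9) < 1719070799748422591028658176 is n = 4408 (where E[X] = 35778394690547169926197075/35813974994758803979763712 ≈ 0.999). Hence R_6(9) > 4408, i.e. R_6(9) ≥ 4409.

Largest n = 4408; hence R_6(9) > 4408.


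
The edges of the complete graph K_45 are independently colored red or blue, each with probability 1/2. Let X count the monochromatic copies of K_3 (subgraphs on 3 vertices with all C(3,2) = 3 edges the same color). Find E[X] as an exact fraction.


Let X = Σ_S X_S over the C(45, 3) = 14190 subsets S of size 3, where X_S = 1 if the K_3 on S is monochromatic.
For a fixed S, the K_3 on S has C(3, 2) = 3 edges. P[all 3 edges red] = (1/2)^3, and likewise for blue, so P[monochromatic] = 2·(1/2)^3 = 2^{1 − 3} = 1/4.
By linearity of expectation: E[X] = C(45, 3) · 2^{1 − 3} = 14190 · 1/4 = 7095/2.
Numerically: E[X] ≈ 3547.500000.

E[X] = C(45,3)·2^(1−C(3,2)) = 7095/2 ≈ 3547.500000.


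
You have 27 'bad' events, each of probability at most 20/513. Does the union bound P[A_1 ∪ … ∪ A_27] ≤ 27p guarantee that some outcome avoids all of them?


Union bound: P[∪_{i=1}^{27} A_i] ≤ Σ_i P[A_i] ≤ 27·p = 27·(20/513) = 20/19.
Numerically: 20/19 ≈ 1.0526316.
Is 20/19 < 1? NO.
Since the bound 20/19 is ≥ 1, the union bound is uninformative here; it does NOT by itself certify existence.

27·p = 20/19 ≈ 1.0526316; existence NOT certified by the union bound.


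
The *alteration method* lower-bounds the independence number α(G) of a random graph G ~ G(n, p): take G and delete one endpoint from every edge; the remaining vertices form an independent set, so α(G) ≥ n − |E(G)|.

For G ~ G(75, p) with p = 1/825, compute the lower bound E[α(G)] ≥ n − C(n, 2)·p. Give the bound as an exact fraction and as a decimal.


E[|E(G)|] = C(75, 2)·p = 2775 · (1/825) = 37/11.
E[α(G)] ≥ n − E[|E(G)|] = 75 − 37/11 = 788/11.
Numerically: ≈ 71.636364.
(This is only a lower bound; the true E[α(G)] may be larger.)

E[α(G)] ≥ 788/11 ≈ 71.636364.


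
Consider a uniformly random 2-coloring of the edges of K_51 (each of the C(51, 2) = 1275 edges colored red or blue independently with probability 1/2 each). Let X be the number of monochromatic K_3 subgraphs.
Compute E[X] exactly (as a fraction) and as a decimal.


Let X = Σ_S X_S over the C(51, 3) = 20825 subsets S of size 3, where X_S = 1 if the K_3 on S is monochromatic.
For a fixed S, the K_3 on S has C(3, 2) = 3 edges. P[all 3 edges red] = (1/2)^3, and likewise for blue, so P[monochromatic] = 2·(1/2)^3 = 2^{1 − 3} = 1/4.
By linearity of expectation: E[X] = C(51, 3) · 2^{1 − 3} = 20825 · 1/4 = 20825/4.
Numerically: E[X] ≈ 5206.250.

E[X] = C(51,3)·2^(1−C(3,2)) = 20825/4 ≈ 5206.250.


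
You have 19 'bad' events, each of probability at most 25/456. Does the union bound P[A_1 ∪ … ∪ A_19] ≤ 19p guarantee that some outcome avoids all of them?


Union bound: P[∪_{i=1}^{19} A_i] ≤ Σ_i P[A_i] ≤ 19·p = 19·(25/456) = 25/24.
Numerically: 25/24 ≈ 1.04167.
Is 25/24 < 1? NO.
Since the bound 25/24 is ≥ 1, the union bound is uninformative here; it does NOT by itself certify existence.

19·p = 25/24 ≈ 1.04167; existence NOT certified by the union bound.


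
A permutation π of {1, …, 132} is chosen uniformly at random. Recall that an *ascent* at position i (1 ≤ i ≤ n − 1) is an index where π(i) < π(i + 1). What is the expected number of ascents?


Write X = Σ X_I over i = 1, …, 131, with X_I the indicator of one ascent.
There are 131 indicators.
For each fixed i, the pair (π(i), π(i+1)) is a uniformly random ordered pair of distinct values from {1, …, 132}; by symmetry P[π(i) < π(i+1)] = 1/2.
By linearity: E[X] = 131 · (1/2) = (132 − 1) · (1/2) = 131/2 ≈ 65.500.

E[X] = 131/2 = 65.500.


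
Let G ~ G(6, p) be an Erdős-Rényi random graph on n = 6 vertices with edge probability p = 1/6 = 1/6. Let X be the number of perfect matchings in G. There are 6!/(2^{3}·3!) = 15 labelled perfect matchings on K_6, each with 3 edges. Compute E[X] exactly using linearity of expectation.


K_6 has 6!/(2^{3}·3!) = 15 labelled perfect matchings.
For each such perfect matching H, let X_H = 1 if all 3 edges of H are present in G. Then P[X_H = 1] = p^{3} = (1/6)^{3} = 1/216.
By linearity: E[X] = Σ_H E[X_H] = 15 · p^{3} = 15 · 1/216 = 5/72.
Numerically: E[X] ≈ 0.069444.

E[X] = 15 · (1/6)^{3} = 5/72 ≈ 0.069444.


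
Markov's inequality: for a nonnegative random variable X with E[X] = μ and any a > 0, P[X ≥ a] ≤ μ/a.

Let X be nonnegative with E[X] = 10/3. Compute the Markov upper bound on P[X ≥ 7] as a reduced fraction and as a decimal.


μ = E[X] = 10/3, a = 7.
Markov: P[X ≥ 7] ≤ μ/a = (10/3)/7 = 10/21.
Numerically: ≈ 0.476.
(Since a = 7 > μ = 3.333, the bound 10/21 is < 1 and informative.)

P[X ≥ 7] ≤ 10/21 ≈ 0.476.


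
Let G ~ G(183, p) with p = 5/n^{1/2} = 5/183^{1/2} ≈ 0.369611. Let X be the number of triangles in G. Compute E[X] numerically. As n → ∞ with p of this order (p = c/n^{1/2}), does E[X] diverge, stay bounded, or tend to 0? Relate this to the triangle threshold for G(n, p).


Number of potential triangles: C(183, 3) = 1004731.
Each occurs with probability p³ ≈ (0.369611)³ ≈ 5.04932562e-02.
By linearity: E[X] = C(183, 3)·p³ ≈ 1004731 · 5.04932562e-02 ≈ 50732.139808.
Since α = 1/2 < 1, p = c/n^{1/2} ≫ 1/n is above the triangle threshold p ~ 1/n. Asymptotically E[X] ~ (c³/6)·n^{3(1−α)} = (5³/6)·n^{1.5} → ∞; triangles are abundant w.h.p.

E[X] ≈ 50732.139808; in regime p = Θ(1/n^{1/2}) E[X] diverges (above the triangle threshold p ~ 1/n).


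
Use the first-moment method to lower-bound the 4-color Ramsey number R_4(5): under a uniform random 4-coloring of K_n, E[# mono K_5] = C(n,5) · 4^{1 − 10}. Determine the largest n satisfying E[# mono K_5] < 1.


We need C(n, 5) · 4^{1 − 10} < 1, i.e. C(n, 5) < 4^{10 − 1} = 262144.
Check values of n near the boundary:
  n = 29: C(29, 5) = 118755; 118755 < 262144? YES
  n = 30: C(30, 5) = 142506; 142506 < 262144? YES
  n = 31: C(31, 5) = 169911; 169911 < 262144? YES
  n = 32: C(32, 5) = 201376; 201376 < 262144? YES
  n = 33: C(33, 5) = 237336; 237336 < 262144? YES
  n = 34: C(34, 5) = 278256; 278256 < 262144? NO
The largest n with C(n, 5) < 262144 is n = 33 (where E[X] = 29667/32768 ≈ 0.905365). Hence R_4(5) > 33, i.e. R_4(5) ≥ 34.

Largest n = 33; hence R_4(5) > 33.


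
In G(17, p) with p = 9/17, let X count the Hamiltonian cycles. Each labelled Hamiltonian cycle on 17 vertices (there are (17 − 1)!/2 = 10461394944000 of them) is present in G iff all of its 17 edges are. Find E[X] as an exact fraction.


K_17 has (17 − 1)!/2 = 10461394944000 labelled Hamiltonian cycles.
For each such Hamiltonian cycle H, let X_H = 1 if all 17 edges of H are present in G. Then P[X_H = 1] = p^{17} = (9/17)^{17} = 16677181699666569/827240261886336764177.
Summing the indicators: E[X] = Σ_H E[X_H] = 10461394944000 · p^{17} = 10461394944000 · 16677181699666569/827240261886336764177 = 174466584313061171422427136000/827240261886336764177.
Numerically: E[X] ≈ 2.109e+08.

E[X] = 10461394944000 · (9/17)^{17} = 174466584313061171422427136000/827240261886336764177 ≈ 2.109e+08.


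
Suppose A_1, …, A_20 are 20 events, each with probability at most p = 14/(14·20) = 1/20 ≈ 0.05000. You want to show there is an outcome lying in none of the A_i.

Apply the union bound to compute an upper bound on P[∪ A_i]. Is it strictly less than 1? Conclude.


Union bound: P[∪_{i=1}^{20} A_i] ≤ Σ_i P[A_i] ≤ 20·p = 20·(1/20) = 1.
Numerically: 1 ≈ 1.00000.
Is 1 < 1? NO.
Since the bound 1 is ≥ 1, the union bound is uninformative here; it does NOT by itself certify existence.

20·p = 1 ≈ 1.00000; existence NOT certified by the union bound.


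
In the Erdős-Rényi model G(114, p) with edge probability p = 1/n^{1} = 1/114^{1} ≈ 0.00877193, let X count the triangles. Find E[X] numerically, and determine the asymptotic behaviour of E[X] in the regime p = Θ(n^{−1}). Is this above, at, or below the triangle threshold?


Number of potential triangles: C(114, 3) = 240464.
Each occurs with probability p³ ≈ (0.00877193)³ ≈ 6.74971516e-07.
By linearity: E[X] = C(114, 3)·p³ ≈ 240464 · 6.74971516e-07 ≈ 0.162306.
Here α = 1, so p = 1/n is exactly at the triangle threshold p ~ 1/n. Asymptotically E[X] → c³/6 = 1³/6 = 1/6 ≈ 0.166667, a bounded constant. In this regime the triangle count is asymptotically Poisson(c³/6).

E[X] ≈ 0.162306; in regime p = Θ(1/n^{1}) E[X] stays bounded (at the triangle threshold p ~ 1/n).


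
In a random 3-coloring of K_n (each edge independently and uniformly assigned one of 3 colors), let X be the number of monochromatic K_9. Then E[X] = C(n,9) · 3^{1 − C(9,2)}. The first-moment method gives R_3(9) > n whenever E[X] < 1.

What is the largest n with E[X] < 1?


We need C(n, 9) · 3^{1 − 36} < 1, i.e. C(n, 9) < 3^{36 − 1} = 50031545098999707.
Check values of n near the boundary:
  n = 297: C(297, 9) = 43842345008337645; 43842345008337645 < 50031545098999707? YES
  n = 298: C(298, 9) = 45207677551849890; 45207677551849890 < 50031545098999707? YES
  n = 299: C(299, 9) = 46610674441390059; 46610674441390059 < 50031545098999707? YES
  n = 300: C(300, 9) = 48052241692154700; 48052241692154700 < 50031545098999707? YES
  n = 301: C(301, 9) = 49533303936090975; 49533303936090975 < 50031545098999707? YES
  n = 302: C(302, 9) = 51054804739588650; 51054804739588650 < 50031545098999707? NO
  n = 303: C(303, 9) = 52617706925494425; 52617706925494425 < 50031545098999707? NO
  n = 304: C(304, 9) = 54222992899492560; 54222992899492560 < 50031545098999707? NO
The largest n with C(n, 9) < 50031545098999707 is n = 301 (where E[X] = 16511101312030325/16677181699666569 ≈ 0.99004). Hence R_3(9) > 301, i.e. R_3(9) ≥ 302.

Largest n = 301; hence R_3(9) > 301.


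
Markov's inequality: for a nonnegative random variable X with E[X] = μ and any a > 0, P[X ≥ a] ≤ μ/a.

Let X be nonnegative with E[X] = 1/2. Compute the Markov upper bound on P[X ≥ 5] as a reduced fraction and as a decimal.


μ = E[X] = 1/2, a = 5.
Markov: P[X ≥ 5] ≤ μ/a = (1/2)/5 = 1/10.
Numerically: ≈ 0.1000.
(Since a = 5 > μ = 0.5000, the bound 1/10 is < 1 and informative.)

P[X ≥ 5] ≤ 1/10 ≈ 0.1000.


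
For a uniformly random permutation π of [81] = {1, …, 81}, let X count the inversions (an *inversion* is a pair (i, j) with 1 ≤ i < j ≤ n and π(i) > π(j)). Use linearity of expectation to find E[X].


Write X = Σ X_I over the C(81, 2) = 3240 pairs i < j, with X_I the indicator of one inversion.
There are 3240 indicators.
For each fixed pair i < j, the values π(i) and π(j) are two distinct elements of {1, …, 81} in uniformly random order; by symmetry P[π(i) > π(j)] = 1/2.
By linearity: E[X] = 3240 · (1/2) = C(81, 2) · (1/2) = 3240/2 = 1620 ≈ 1620.000000.

E[X] = 1620 = 1620.000000.


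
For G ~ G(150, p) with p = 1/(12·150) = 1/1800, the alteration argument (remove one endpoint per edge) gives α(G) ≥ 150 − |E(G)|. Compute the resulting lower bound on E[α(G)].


E[|E(G)|] = C(150, 2)·p = 11175 · (1/1800) = 149/24.
E[α(G)] ≥ n − E[|E(G)|] = 150 − 149/24 = 3451/24.
Numerically: ≈ 143.792.
(This is only a lower bound; the true E[α(G)] may be larger.)

E[α(G)] ≥ 3451/24 ≈ 143.792.


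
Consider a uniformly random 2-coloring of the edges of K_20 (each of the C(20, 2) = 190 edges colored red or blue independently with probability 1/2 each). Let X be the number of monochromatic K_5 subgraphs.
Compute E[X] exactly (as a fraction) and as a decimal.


Let X = Σ_S X_S over the C(20, 5) = 15504 subsets S of size 5, where X_S = 1 if the K_5 on S is monochromatic.
For a fixed S, the K_5 on S has C(5, 2) = 10 edges. P[all 10 edges red] = (1/2)^10, and likewise for blue, so P[monochromatic] = 2·(1/2)^10 = 2^{1 − 10} = 1/512.
Summing: E[X] = C(20, 5) · 2^{1 − 10} = 15504 · 1/512 = 969/32.
Numerically: E[X] ≈ 30.281.

E[X] = C(20,5)·2^(1−C(5,2)) = 969/32 ≈ 30.281.


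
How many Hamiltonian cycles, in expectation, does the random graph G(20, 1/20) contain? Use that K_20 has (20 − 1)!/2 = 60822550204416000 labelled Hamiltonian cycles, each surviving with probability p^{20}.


K_20 has (20 − 1)!/2 = 60822550204416000 labelled Hamiltonian cycles.
For each such Hamiltonian cycle H, let X_H = 1 if all 20 edges of H are present in G. Then P[X_H = 1] = p^{20} = (1/20)^{20} = 1/104857600000000000000000000.
Summing the indicators: E[X] = Σ_H E[X_H] = 60822550204416000 · p^{20} = 60822550204416000 · 1/104857600000000000000000000 = 14849255421/25600000000000000000.
Numerically: E[X] ≈ 5.80049e-10.

E[X] = 60822550204416000 · (1/20)^{20} = 14849255421/25600000000000000000 ≈ 5.80049e-10.
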